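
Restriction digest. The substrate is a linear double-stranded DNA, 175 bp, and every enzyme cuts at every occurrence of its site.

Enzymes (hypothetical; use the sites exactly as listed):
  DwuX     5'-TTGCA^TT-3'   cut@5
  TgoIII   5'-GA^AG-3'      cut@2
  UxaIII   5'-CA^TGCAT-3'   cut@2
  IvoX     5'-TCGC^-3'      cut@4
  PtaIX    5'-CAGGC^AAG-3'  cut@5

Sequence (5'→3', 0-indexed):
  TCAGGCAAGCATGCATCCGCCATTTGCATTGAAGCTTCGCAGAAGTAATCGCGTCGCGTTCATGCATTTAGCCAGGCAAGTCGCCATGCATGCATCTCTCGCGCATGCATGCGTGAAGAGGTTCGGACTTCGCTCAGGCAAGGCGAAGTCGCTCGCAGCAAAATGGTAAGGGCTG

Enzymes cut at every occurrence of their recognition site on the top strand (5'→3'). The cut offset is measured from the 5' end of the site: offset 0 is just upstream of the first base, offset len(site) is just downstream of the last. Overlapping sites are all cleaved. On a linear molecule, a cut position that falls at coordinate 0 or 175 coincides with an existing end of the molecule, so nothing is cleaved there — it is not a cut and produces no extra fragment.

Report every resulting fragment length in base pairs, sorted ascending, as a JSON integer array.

[2,3,3,4,4,4,5,5,5,6,6,6,7,7,8,9,11,12,15,17,17,19]

Scan for sites:
  DwuX TTGCATT/5: at [23] ⇒ [28]
  TgoIII GAAG/2: at [30, 41, 114, 144] ⇒ [32, 43, 116, 146]
  UxaIII CATGCAT/2: at [9, 60, 84, 88, 103] ⇒ [11, 62, 86, 90, 105]
  IvoX TCGC/4: at [36, 48, 53, 80, 98, 129, 148, 152] ⇒ [40, 52, 57, 84, 102, 133, 152, 156]
  PtaIX CAGGCAAG/5: at [1, 72, 134] ⇒ [6, 77, 139]

All cut coordinates (distinct, sorted): [6, 11, 28, 32, 40, 43, 52, 57, 62, 77, 84, 86, 90, 102, 105, 116, 133, 139, 146, 152, 156]

Fragment lengths:
  [0,6): 6 bp
  [6,11): 5 bp
  [11,28): 17 bp
  [28,32): 4 bp
  [32,40): 8 bp
  [40,43): 3 bp
  [43,52): 9 bp
  [52,57): 5 bp
  [57,62): 5 bp
  [62,77): 15 bp
  [77,84): 7 bp
  [84,86): 2 bp
  [86,90): 4 bp
  [90,102): 12 bp
  [102,105): 3 bp
  [105,116): 11 bp
  [116,133): 17 bp
  [133,139): 6 bp
  [139,146): 7 bp
  [146,152): 6 bp
  [152,156): 4 bp
  [156,175): 19 bp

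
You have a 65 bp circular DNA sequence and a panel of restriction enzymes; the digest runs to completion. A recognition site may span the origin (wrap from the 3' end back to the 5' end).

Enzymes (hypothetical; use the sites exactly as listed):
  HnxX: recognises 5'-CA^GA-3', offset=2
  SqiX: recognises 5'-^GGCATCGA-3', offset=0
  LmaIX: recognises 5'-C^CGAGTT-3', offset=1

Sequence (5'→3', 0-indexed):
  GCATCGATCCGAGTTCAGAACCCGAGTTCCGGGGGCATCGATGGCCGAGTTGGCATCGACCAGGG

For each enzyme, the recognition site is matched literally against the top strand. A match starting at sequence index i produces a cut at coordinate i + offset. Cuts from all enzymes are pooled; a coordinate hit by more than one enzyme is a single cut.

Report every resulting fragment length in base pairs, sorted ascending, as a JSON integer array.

[5,6,8,10,11,12,13]

Scan for sites:
  HnxX CAGA/2: at [15] ⇒ [17]
  SqiX GGCATCGA/0: at [33, 51, 64] ⇒ [33, 51, 64]
  LmaIX CCGAGTT/1: at [8, 21, 44] ⇒ [9, 22, 45]

All cut coordinates (distinct, sorted): [9, 17, 22, 33, 45, 51, 64]

Fragments:
  9→17: 8 bp
  17→22: 5 bp
  22→33: 11 bp
  33→45: 12 bp
  45→51: 6 bp
  51→64: 13 bp
  64→9 (wrap): 65-64+9 = 10 bp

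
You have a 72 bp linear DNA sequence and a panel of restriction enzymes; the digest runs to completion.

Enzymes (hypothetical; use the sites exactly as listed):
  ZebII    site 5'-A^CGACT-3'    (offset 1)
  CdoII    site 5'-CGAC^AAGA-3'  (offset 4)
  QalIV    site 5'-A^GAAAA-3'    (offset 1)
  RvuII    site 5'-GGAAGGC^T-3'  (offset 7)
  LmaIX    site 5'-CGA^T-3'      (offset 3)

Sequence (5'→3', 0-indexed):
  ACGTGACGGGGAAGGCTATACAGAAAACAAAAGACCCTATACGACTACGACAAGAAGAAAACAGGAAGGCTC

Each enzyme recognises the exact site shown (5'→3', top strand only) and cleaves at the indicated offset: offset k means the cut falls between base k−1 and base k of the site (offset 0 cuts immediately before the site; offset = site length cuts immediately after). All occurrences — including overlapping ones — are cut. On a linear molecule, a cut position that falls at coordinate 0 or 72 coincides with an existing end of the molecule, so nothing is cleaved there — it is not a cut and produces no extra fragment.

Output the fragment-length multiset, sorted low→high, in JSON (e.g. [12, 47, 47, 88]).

Scan for sites:
  ZebII ACGACT/1: at [40] ⇒ [41]
  CdoII CGACAAGA/4: at [47] ⇒ [51]
  QalIV AGAAAA/1: at [21, 55] ⇒ [22, 56]
  RvuII GGAAGGCT/7: at [9, 63] ⇒ [16, 70]
  LmaIX (CGAT, off=3): no sites

All cut coordinates (distinct, sorted): [16, 22, 41, 51, 56, 70]

Fragment lengths:
  [0,16): 16 bp
  [16,22): 6 bp
  [22,41): 19 bp
  [41,51): 10 bp
  [51,56): 5 bp
  [56,70): 14 bp
  [70,72): 2 bp

[2,5,6,10,14,16,19]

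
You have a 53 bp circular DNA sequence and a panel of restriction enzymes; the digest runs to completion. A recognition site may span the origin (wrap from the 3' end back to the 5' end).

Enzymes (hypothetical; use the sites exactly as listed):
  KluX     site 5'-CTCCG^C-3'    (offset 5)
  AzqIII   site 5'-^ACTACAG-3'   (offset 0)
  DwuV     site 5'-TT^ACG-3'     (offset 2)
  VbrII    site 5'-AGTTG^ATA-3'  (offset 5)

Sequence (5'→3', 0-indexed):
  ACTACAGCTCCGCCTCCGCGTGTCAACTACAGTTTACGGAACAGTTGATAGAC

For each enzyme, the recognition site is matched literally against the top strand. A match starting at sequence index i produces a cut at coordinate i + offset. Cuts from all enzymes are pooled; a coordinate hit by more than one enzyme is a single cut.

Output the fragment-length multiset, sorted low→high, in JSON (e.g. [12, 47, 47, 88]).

Per-enzyme occurrences:
  KluX CTCCGC/5: at [7, 13] ⇒ [12, 18]
  AzqIII ACTACAG/0: at [0, 25] ⇒ [0, 25]
  DwuV TTACG/2: at [33] ⇒ [35]
  VbrII AGTTGATA/5: at [42] ⇒ [47]

All cut coordinates (distinct, sorted): [0, 12, 18, 25, 35, 47]

Fragments:
  0→12: 12 bp
  12→18: 6 bp
  18→25: 7 bp
  25→35: 10 bp
  35→47: 12 bp
  47→0 (wrap): 53-47+0 = 6 bp

[6,6,7,10,12,12]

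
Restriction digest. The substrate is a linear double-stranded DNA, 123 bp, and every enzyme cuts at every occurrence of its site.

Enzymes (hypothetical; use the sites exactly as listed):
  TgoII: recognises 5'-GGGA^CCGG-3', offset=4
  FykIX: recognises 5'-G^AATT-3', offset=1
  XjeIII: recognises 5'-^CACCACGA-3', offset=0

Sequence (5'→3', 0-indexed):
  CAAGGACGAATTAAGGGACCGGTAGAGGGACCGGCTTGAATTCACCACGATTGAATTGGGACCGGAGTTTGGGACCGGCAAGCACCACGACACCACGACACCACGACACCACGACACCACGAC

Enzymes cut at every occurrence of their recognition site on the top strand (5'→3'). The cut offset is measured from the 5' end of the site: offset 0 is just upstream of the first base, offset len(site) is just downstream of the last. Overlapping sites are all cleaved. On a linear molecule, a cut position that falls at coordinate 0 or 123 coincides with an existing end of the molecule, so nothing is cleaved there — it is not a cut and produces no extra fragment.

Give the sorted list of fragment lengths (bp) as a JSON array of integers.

[4,8,8,8,8,8,8,8,8,9,10,11,12,13]

Site scan:
  TgoII GGGACCGG/4: at [14, 26, 57, 70] ⇒ [18, 30, 61, 74]
  FykIX GAATT/1: at [7, 37, 52] ⇒ [8, 38, 53]
  XjeIII CACCACGA/0: at [42, 82, 90, 98, 106, 114] ⇒ [42, 82, 90, 98, 106, 114]

Pooled cuts: [8, 18, 30, 38, 42, 53, 61, 74, 82, 90, 98, 106, 114]

Fragment lengths:
  [0,8): 8 bp
  [8,18): 10 bp
  [18,30): 12 bp
  [30,38): 8 bp
  [38,42): 4 bp
  [42,53): 11 bp
  [53,61): 8 bp
  [61,74): 13 bp
  [74,82): 8 bp
  [82,90): 8 bp
  [90,98): 8 bp
  [98,106): 8 bp
  [106,114): 8 bp
  [114,123): 9 bp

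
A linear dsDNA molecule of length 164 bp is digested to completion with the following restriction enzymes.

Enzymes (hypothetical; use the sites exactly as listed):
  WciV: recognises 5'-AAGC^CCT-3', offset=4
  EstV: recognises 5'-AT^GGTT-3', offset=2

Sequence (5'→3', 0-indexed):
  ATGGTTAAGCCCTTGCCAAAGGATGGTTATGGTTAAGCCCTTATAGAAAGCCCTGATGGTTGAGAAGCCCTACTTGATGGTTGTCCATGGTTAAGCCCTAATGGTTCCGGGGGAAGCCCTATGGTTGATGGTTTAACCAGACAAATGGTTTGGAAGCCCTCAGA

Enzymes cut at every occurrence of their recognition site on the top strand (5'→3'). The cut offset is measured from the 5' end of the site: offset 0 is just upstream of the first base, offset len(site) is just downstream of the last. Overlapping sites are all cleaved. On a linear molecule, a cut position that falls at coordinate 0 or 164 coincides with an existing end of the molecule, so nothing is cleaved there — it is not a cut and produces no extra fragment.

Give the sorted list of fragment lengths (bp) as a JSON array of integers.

[2,5,6,6,6,7,7,8,8,8,10,10,11,11,13,14,15,17]

Scan for sites:
  WciV AAGCCCT/4: at [6, 34, 47, 64, 92, 113, 153] ⇒ [10, 38, 51, 68, 96, 117, 157]
  EstV ATGGTT/2: at [0, 22, 28, 55, 76, 86, 100, 120, 127, 144] ⇒ [2, 24, 30, 57, 78, 88, 102, 122, 129, 146]

All cut coordinates (distinct, sorted): [2, 10, 24, 30, 38, 51, 57, 68, 78, 88, 96, 102, 117, 122, 129, 146, 157]

Fragment lengths:
  [0,2): 2 bp
  [2,10): 8 bp
  [10,24): 14 bp
  [24,30): 6 bp
  [30,38): 8 bp
  [38,51): 13 bp
  [51,57): 6 bp
  [57,68): 11 bp
  [68,78): 10 bp
  [78,88): 10 bp
  [88,96): 8 bp
  [96,102): 6 bp
  [102,117): 15 bp
  [117,122): 5 bp
  [122,129): 7 bp
  [129,146): 17 bp
  [146,157): 11 bp
  [157,164): 7 bp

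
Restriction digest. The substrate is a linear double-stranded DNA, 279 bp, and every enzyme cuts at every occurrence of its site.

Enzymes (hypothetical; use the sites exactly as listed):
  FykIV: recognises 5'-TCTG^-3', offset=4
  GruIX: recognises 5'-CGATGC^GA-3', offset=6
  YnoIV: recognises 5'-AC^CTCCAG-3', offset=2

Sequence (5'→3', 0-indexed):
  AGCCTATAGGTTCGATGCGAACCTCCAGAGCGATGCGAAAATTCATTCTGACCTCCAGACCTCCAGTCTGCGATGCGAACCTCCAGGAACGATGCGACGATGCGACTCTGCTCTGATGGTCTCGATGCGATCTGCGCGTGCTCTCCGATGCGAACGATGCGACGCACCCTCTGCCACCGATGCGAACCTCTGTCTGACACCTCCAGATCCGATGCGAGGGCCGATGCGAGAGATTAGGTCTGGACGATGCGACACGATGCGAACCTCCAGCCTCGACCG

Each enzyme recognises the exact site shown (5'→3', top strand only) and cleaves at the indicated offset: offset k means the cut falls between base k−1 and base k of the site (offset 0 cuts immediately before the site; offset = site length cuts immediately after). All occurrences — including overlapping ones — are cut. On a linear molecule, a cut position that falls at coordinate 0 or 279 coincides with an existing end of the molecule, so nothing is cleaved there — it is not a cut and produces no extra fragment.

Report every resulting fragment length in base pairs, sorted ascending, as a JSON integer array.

Scan for sites:
  FykIV (TCTG, off=4): starts [46, 66, 106, 111, 130, 169, 188, 192, 238] → cuts [50, 70, 110, 115, 134, 173, 192, 196, 242]
  GruIX (CGATGCGA, off=6): starts [12, 30, 70, 89, 97, 122, 145, 154, 177, 209, 221, 244, 254] → cuts [18, 36, 76, 95, 103, 128, 151, 160, 183, 215, 227, 250, 260]
  YnoIV (ACCTCCAG, off=2): starts [20, 50, 58, 78, 198, 262] → cuts [22, 52, 60, 80, 200, 264]

All cut coordinates (distinct, sorted): [18, 22, 36, 50, 52, 60, 70, 76, 80, 95, 103, 110, 115, 128, 134, 151, 160, 173, 183, 192, 196, 200, 215, 227, 242, 250, 260, 264]

Fragment lengths:
  [0,18): 18 bp
  [18,22): 4 bp
  [22,36): 14 bp
  [36,50): 14 bp
  [50,52): 2 bp
  [52,60): 8 bp
  [60,70): 10 bp
  [70,76): 6 bp
  [76,80): 4 bp
  [80,95): 15 bp
  [95,103): 8 bp
  [103,110): 7 bp
  [110,115): 5 bp
  [115,128): 13 bp
  [128,134): 6 bp
  [134,151): 17 bp
  [151,160): 9 bp
  [160,173): 13 bp
  [173,183): 10 bp
  [183,192): 9 bp
  [192,196): 4 bp
  [196,200): 4 bp
  [200,215): 15 bp
  [215,227): 12 bp
  [227,242): 15 bp
  [242,250): 8 bp
  [250,260): 10 bp
  [260,264): 4 bp
  [264,279): 15 bp

[2,4,4,4,4,4,5,6,6,7,8,8,8,9,9,10,10,10,12,13,13,14,14,15,15,15,15,17,18]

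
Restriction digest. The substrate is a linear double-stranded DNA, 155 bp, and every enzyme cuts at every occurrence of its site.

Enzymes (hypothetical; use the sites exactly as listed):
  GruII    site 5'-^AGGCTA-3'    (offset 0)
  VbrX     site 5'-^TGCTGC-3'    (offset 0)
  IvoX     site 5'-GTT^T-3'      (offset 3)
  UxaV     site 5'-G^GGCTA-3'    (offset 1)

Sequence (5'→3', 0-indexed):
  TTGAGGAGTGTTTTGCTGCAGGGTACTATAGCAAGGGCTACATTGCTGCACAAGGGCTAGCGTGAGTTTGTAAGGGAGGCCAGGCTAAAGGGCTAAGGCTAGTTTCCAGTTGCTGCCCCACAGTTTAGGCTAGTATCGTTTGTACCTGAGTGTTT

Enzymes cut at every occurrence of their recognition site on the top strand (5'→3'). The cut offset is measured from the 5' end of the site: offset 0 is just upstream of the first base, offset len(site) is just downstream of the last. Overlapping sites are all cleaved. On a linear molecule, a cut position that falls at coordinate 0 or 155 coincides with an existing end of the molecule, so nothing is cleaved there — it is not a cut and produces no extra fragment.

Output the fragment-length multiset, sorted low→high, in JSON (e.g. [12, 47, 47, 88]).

[1,1,1,5,6,8,9,9,11,12,13,14,14,14,15,22]

Site scan:
  GruII AGGCTA/0: at [81, 95, 126] ⇒ [81, 95, 126]
  VbrX TGCTGC/0: at [13, 43, 110] ⇒ [13, 43, 110]
  IvoX GTTT/3: at [9, 65, 101, 122, 137, 151] ⇒ [12, 68, 104, 125, 140, 154]
  UxaV GGGCTA/1: at [34, 53, 89] ⇒ [35, 54, 90]

Pooled cuts: [12, 13, 35, 43, 54, 68, 81, 90, 95, 104, 110, 125, 126, 140, 154]

Fragments:
  [0,12): 12 bp
  [12,13): 1 bp
  [13,35): 22 bp
  [35,43): 8 bp
  [43,54): 11 bp
  [54,68): 14 bp
  [68,81): 13 bp
  [81,90): 9 bp
  [90,95): 5 bp
  [95,104): 9 bp
  [104,110): 6 bp
  [110,125): 15 bp
  [125,126): 1 bp
  [126,140): 14 bp
  [140,154): 14 bp
  [154,155): 1 bp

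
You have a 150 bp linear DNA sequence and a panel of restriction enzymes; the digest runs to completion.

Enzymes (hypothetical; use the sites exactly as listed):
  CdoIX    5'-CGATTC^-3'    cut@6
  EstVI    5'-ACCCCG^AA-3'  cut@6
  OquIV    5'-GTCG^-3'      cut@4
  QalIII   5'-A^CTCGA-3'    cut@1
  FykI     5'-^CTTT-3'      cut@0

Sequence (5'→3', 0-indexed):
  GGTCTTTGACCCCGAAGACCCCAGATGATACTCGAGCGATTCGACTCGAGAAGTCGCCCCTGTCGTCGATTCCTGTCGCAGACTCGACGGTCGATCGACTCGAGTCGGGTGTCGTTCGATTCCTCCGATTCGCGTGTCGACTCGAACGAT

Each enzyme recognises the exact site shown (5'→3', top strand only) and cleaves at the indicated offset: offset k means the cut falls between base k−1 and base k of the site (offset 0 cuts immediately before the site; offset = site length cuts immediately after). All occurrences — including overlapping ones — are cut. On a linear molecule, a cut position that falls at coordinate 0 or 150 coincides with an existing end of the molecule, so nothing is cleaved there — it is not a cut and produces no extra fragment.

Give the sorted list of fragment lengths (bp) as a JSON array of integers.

Per-enzyme occurrences:
  CdoIX (CGATTC, off=6): starts [36, 66, 116, 125] → cuts [42, 72, 122, 131]
  EstVI (ACCCCGAA, off=6): starts [8] → cuts [14]
  OquIV (GTCG, off=4): starts [52, 61, 64, 74, 89, 103, 110, 135] → cuts [56, 65, 68, 78, 93, 107, 114, 139]
  QalIII (ACTCGA, off=1): starts [29, 43, 81, 97, 139] → cuts [30, 44, 82, 98, 140]
  FykI (CTTT, off=0): starts [3] → cuts [3]

All cut coordinates (distinct, sorted): [3, 14, 30, 42, 44, 56, 65, 68, 72, 78, 82, 93, 98, 107, 114, 122, 131, 139, 140]

Fragment lengths:
  [0,3): 3 bp
  [3,14): 11 bp
  [14,30): 16 bp
  [30,42): 12 bp
  [42,44): 2 bp
  [44,56): 12 bp
  [56,65): 9 bp
  [65,68): 3 bp
  [68,72): 4 bp
  [72,78): 6 bp
  [78,82): 4 bp
  [82,93): 11 bp
  [93,98): 5 bp
  [98,107): 9 bp
  [107,114): 7 bp
  [114,122): 8 bp
  [122,131): 9 bp
  [131,139): 8 bp
  [139,140): 1 bp
  [140,150): 10 bp

[1,2,3,3,4,4,5,6,7,8,8,9,9,9,10,11,11,12,12,16]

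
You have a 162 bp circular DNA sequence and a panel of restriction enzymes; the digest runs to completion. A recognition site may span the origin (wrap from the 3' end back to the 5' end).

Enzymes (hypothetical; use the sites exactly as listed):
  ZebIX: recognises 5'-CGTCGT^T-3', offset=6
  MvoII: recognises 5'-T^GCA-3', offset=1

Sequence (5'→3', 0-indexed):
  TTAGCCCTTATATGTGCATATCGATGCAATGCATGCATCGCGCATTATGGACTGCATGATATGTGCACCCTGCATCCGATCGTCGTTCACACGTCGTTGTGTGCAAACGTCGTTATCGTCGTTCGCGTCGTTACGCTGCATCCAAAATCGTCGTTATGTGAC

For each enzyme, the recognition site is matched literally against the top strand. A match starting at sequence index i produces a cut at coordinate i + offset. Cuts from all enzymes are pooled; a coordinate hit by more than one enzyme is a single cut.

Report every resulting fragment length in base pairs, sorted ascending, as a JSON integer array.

Scan for sites:
  ZebIX (CGTCGTT, off=6): starts [80, 91, 107, 116, 125, 148] → cuts [86, 97, 113, 122, 131, 154]
  MvoII (TGCA, off=1): starts [14, 24, 29, 33, 52, 63, 70, 101, 136] → cuts [15, 25, 30, 34, 53, 64, 71, 102, 137]

Pooled cuts: [15, 25, 30, 34, 53, 64, 71, 86, 97, 102, 113, 122, 131, 137, 154]

Fragment lengths:
  15→25: 10 bp
  25→30: 5 bp
  30→34: 4 bp
  34→53: 19 bp
  53→64: 11 bp
  64→71: 7 bp
  71→86: 15 bp
  86→97: 11 bp
  97→102: 5 bp
  102→113: 11 bp
  113→122: 9 bp
  122→131: 9 bp
  131→137: 6 bp
  137→154: 17 bp
  154→15 (wrap): 162-154+15 = 23 bp

[4,5,5,6,7,9,9,10,11,11,11,15,17,19,23]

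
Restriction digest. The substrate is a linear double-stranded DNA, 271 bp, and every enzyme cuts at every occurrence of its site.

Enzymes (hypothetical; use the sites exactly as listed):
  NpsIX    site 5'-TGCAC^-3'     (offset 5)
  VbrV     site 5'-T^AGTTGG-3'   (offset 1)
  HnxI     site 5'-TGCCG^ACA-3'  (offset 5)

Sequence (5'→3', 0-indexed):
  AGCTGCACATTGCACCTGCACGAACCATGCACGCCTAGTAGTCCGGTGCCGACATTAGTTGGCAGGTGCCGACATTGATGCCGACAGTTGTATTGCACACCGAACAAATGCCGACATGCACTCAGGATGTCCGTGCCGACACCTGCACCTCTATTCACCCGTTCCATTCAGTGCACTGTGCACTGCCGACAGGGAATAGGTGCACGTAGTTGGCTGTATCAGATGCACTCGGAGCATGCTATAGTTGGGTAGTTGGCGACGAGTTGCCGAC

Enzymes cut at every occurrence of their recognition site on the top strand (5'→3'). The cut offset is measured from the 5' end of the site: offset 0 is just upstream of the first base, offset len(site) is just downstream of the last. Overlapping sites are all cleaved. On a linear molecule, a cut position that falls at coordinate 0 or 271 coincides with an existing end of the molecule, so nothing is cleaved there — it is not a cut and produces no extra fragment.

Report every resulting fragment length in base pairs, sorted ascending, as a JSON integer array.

Site scan:
  NpsIX (TGCAC, off=5): starts [3, 10, 16, 27, 93, 116, 143, 171, 178, 200, 223] → cuts [8, 15, 21, 32, 98, 121, 148, 176, 183, 205, 228]
  VbrV (TAGTTGG, off=1): starts [55, 206, 241, 249] → cuts [56, 207, 242, 250]
  HnxI (TGCCGACA, off=5): starts [46, 66, 78, 108, 133, 183] → cuts [51, 71, 83, 113, 138, 188]

Pooled cuts: [8, 15, 21, 32, 51, 56, 71, 83, 98, 113, 121, 138, 148, 176, 183, 188, 205, 207, 228, 242, 250]

Fragment lengths:
  [0,8): 8 bp
  [8,15): 7 bp
  [15,21): 6 bp
  [21,32): 11 bp
  [32,51): 19 bp
  [51,56): 5 bp
  [56,71): 15 bp
  [71,83): 12 bp
  [83,98): 15 bp
  [98,113): 15 bp
  [113,121): 8 bp
  [121,138): 17 bp
  [138,148): 10 bp
  [148,176): 28 bp
  [176,183): 7 bp
  [183,188): 5 bp
  [188,205): 17 bp
  [205,207): 2 bp
  [207,228): 21 bp
  [228,242): 14 bp
  [242,250): 8 bp
  [250,271): 21 bp

[2,5,5,6,7,7,8,8,8,10,11,12,14,15,15,15,17,17,19,21,21,28]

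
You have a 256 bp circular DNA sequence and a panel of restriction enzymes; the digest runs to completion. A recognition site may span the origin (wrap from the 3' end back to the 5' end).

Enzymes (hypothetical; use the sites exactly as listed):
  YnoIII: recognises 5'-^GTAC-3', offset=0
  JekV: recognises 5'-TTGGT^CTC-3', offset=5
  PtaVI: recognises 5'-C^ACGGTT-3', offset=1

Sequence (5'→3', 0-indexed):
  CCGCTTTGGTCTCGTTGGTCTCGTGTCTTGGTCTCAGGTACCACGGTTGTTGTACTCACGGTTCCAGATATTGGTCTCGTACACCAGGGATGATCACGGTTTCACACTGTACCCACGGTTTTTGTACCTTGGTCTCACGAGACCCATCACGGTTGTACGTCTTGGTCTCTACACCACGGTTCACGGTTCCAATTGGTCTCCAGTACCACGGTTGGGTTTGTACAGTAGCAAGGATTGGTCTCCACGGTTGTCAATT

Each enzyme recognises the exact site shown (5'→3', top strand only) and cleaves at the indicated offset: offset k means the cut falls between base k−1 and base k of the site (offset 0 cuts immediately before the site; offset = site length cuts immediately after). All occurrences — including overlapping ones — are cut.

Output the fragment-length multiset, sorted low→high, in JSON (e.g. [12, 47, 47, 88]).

Site scan:
  YnoIII (GTAC, off=0): starts [37, 51, 78, 108, 123, 154, 202, 219] → cuts [37, 51, 78, 108, 123, 154, 202, 219]
  JekV (TTGGTCTC, off=5): starts [5, 14, 27, 70, 128, 161, 192, 234] → cuts [10, 19, 32, 75, 133, 166, 197, 239]
  PtaVI (CACGGTT, off=1): starts [41, 56, 94, 113, 147, 174, 181, 206, 242] → cuts [42, 57, 95, 114, 148, 175, 182, 207, 243]

Pooled cuts: [10, 19, 32, 37, 42, 51, 57, 75, 78, 95, 108, 114, 123, 133, 148, 154, 166, 175, 182, 197, 202, 207, 219, 239, 243]

Fragments:
  10→19: 9 bp
  19→32: 13 bp
  32→37: 5 bp
  37→42: 5 bp
  42→51: 9 bp
  51→57: 6 bp
  57→75: 18 bp
  75→78: 3 bp
  78→95: 17 bp
  95→108: 13 bp
  108→114: 6 bp
  114→123: 9 bp
  123→133: 10 bp
  133→148: 15 bp
  148→154: 6 bp
  154→166: 12 bp
  166→175: 9 bp
  175→182: 7 bp
  182→197: 15 bp
  197→202: 5 bp
  202→207: 5 bp
  207→219: 12 bp
  219→239: 20 bp
  239→243: 4 bp
  243→10 (wrap): 256-243+10 = 23 bp

[3,4,5,5,5,5,6,6,6,7,9,9,9,9,10,12,12,13,13,15,15,17,18,20,23]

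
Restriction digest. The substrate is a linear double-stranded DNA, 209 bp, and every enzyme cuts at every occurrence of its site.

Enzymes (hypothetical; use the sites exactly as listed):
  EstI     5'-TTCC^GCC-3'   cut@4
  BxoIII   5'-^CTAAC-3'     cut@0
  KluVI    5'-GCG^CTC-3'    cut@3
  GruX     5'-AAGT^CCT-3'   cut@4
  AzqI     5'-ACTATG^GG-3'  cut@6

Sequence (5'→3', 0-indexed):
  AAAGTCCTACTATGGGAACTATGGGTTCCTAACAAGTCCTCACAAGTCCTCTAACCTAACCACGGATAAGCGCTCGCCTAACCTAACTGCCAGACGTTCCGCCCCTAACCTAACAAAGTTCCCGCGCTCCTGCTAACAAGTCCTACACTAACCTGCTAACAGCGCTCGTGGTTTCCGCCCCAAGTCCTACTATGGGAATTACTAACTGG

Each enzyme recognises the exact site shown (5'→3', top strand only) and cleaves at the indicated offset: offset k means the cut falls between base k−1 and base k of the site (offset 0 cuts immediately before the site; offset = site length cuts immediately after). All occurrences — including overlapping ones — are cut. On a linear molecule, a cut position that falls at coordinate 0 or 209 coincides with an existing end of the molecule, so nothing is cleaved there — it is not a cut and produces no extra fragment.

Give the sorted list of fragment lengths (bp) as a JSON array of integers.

[3,4,5,5,5,5,5,5,6,6,7,8,8,9,9,9,9,9,9,9,10,12,17,17,18]

Per-enzyme occurrences:
  EstI TTCCGCC/4: at [96, 172] ⇒ [100, 176]
  BxoIII CTAAC/0: at [28, 50, 55, 77, 82, 104, 109, 132, 147, 155, 201] ⇒ [28, 50, 55, 77, 82, 104, 109, 132, 147, 155, 201]
  KluVI GCGCTC/3: at [69, 123, 161] ⇒ [72, 126, 164]
  GruX AAGTCCT/4: at [1, 33, 43, 137, 181] ⇒ [5, 37, 47, 141, 185]
  AzqI ACTATGGG/6: at [8, 17, 188] ⇒ [14, 23, 194]

All cut coordinates (distinct, sorted): [5, 14, 23, 28, 37, 47, 50, 55, 72, 77, 82, 100, 104, 109, 126, 132, 141, 147, 155, 164, 176, 185, 194, 201]

Fragment lengths:
  [0,5): 5 bp
  [5,14): 9 bp
  [14,23): 9 bp
  [23,28): 5 bp
  [28,37): 9 bp
  [37,47): 10 bp
  [47,50): 3 bp
  [50,55): 5 bp
  [55,72): 17 bp
  [72,77): 5 bp
  [77,82): 5 bp
  [82,100): 18 bp
  [100,104): 4 bp
  [104,109): 5 bp
  [109,126): 17 bp
  [126,132): 6 bp
  [132,141): 9 bp
  [141,147): 6 bp
  [147,155): 8 bp
  [155,164): 9 bp
  [164,176): 12 bp
  [176,185): 9 bp
  [185,194): 9 bp
  [194,201): 7 bp
  [201,209): 8 bp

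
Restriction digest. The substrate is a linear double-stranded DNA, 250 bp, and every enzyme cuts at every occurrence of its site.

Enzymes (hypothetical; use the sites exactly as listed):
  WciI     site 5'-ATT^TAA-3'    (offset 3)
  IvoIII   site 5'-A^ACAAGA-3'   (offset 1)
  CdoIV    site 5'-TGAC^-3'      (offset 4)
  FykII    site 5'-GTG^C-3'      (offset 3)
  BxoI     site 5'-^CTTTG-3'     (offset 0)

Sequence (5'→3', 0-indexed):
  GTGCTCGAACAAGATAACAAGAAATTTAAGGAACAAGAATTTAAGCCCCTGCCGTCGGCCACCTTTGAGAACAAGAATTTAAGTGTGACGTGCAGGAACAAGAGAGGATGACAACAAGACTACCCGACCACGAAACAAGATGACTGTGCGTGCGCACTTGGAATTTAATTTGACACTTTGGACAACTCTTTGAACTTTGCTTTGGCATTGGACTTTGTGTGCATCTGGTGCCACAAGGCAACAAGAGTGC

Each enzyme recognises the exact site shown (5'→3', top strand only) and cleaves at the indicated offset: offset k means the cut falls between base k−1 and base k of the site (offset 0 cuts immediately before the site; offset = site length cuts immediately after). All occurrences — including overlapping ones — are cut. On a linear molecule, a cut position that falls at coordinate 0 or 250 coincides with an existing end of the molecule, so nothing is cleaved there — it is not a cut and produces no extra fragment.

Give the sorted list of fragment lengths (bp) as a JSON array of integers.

Per-enzyme occurrences:
  WciI (ATTTAA, off=3): starts [23, 38, 76, 162] → cuts [26, 41, 79, 165]
  IvoIII (AACAAGA, off=1): starts [7, 15, 31, 69, 96, 112, 133, 239] → cuts [8, 16, 32, 70, 97, 113, 134, 240]
  CdoIV (TGAC, off=4): starts [85, 108, 140, 170] → cuts [89, 112, 144, 174]
  FykII (GTGC, off=3): starts [0, 89, 145, 149, 218, 227, 246] → cuts [3, 92, 148, 152, 221, 230, 249]
  BxoI (CTTTG, off=0): starts [62, 175, 187, 194, 199, 212] → cuts [62, 175, 187, 194, 199, 212]

All cut coordinates (distinct, sorted): [3, 8, 16, 26, 32, 41, 62, 70, 79, 89, 92, 97, 112, 113, 134, 144, 148, 152, 165, 174, 175, 187, 194, 199, 212, 221, 230, 240, 249]

Fragments:
  [0,3): 3 bp
  [3,8): 5 bp
  [8,16): 8 bp
  [16,26): 10 bp
  [26,32): 6 bp
  [32,41): 9 bp
  [41,62): 21 bp
  [62,70): 8 bp
  [70,79): 9 bp
  [79,89): 10 bp
  [89,92): 3 bp
  [92,97): 5 bp
  [97,112): 15 bp
  [112,113): 1 bp
  [113,134): 21 bp
  [134,144): 10 bp
  [144,148): 4 bp
  [148,152): 4 bp
  [152,165): 13 bp
  [165,174): 9 bp
  [174,175): 1 bp
  [175,187): 12 bp
  [187,194): 7 bp
  [194,199): 5 bp
  [199,212): 13 bp
  [212,221): 9 bp
  [221,230): 9 bp
  [230,240): 10 bp
  [240,249): 9 bp
  [249,250): 1 bp

[1,1,1,3,3,4,4,5,5,5,6,7,8,8,9,9,9,9,9,9,10,10,10,10,12,13,13,15,21,21]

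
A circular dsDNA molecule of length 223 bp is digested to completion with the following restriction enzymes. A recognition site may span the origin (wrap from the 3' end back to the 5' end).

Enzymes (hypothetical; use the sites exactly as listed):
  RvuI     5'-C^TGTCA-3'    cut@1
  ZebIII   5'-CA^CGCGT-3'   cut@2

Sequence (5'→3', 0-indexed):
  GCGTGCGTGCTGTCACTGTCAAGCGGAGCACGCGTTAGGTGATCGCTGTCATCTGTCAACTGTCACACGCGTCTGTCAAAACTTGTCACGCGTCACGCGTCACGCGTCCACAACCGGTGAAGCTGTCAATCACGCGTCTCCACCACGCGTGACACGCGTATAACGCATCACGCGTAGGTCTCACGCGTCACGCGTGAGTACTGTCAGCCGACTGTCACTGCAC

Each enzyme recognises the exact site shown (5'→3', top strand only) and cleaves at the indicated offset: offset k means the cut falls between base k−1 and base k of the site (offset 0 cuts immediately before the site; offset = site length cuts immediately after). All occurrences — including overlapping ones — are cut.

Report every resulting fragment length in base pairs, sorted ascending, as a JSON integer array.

Scan for sites:
  RvuI (CTGTCA, off=1): starts [9, 15, 45, 52, 59, 72, 122, 200, 211] → cuts [10, 16, 46, 53, 60, 73, 123, 201, 212]
  ZebIII (CACGCGT, off=2): starts [28, 65, 86, 93, 100, 130, 143, 152, 168, 181, 188, 220] → cuts [30, 67, 88, 95, 102, 132, 145, 154, 170, 183, 190, 222]

All cut coordinates (distinct, sorted): [10, 16, 30, 46, 53, 60, 67, 73, 88, 95, 102, 123, 132, 145, 154, 170, 183, 190, 201, 212, 222]

Fragment lengths:
  10→16: 6 bp
  16→30: 14 bp
  30→46: 16 bp
  46→53: 7 bp
  53→60: 7 bp
  60→67: 7 bp
  67→73: 6 bp
  73→88: 15 bp
  88→95: 7 bp
  95→102: 7 bp
  102→123: 21 bp
  123→132: 9 bp
  132→145: 13 bp
  145→154: 9 bp
  154→170: 16 bp
  170→183: 13 bp
  183→190: 7 bp
  190→201: 11 bp
  201→212: 11 bp
  212→222: 10 bp
  222→10 (wrap): 223-222+10 = 11 bp

[6,6,7,7,7,7,7,7,9,9,10,11,11,11,13,13,14,15,16,16,21]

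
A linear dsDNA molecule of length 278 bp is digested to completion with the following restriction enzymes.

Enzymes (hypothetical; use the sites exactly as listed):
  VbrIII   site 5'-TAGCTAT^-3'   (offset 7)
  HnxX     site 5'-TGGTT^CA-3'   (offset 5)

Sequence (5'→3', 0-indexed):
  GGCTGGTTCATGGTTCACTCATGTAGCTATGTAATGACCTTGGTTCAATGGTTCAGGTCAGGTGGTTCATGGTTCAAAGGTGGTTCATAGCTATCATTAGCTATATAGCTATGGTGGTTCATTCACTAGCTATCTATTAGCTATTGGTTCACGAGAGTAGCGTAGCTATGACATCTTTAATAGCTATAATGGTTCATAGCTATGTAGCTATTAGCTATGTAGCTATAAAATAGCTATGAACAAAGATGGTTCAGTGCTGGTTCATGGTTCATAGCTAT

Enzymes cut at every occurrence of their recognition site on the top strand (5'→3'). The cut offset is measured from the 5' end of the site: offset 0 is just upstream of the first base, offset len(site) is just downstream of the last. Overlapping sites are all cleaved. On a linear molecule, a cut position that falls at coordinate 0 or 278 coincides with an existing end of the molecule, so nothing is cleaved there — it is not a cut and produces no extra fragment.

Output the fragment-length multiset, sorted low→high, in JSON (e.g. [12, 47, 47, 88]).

Per-enzyme occurrences:
  VbrIII TAGCTAT/7: at [23, 87, 97, 105, 126, 137, 162, 180, 196, 204, 211, 219, 230, 271] ⇒ [30, 94, 104, 112, 133, 144, 169, 187, 203, 211, 218, 226, 237] (position 278 is a terminus of the linear molecule — no cut)
  HnxX TGGTTCA/5: at [3, 10, 40, 48, 62, 69, 80, 114, 144, 189, 246, 257, 264] ⇒ [8, 15, 45, 53, 67, 74, 85, 119, 149, 194, 251, 262, 269]

Pooled cuts: [8, 15, 30, 45, 53, 67, 74, 85, 94, 104, 112, 119, 133, 144, 149, 169, 187, 194, 203, 211, 218, 226, 237, 251, 262, 269]

Fragments:
  [0,8): 8 bp
  [8,15): 7 bp
  [15,30): 15 bp
  [30,45): 15 bp
  [45,53): 8 bp
  [53,67): 14 bp
  [67,74): 7 bp
  [74,85): 11 bp
  [85,94): 9 bp
  [94,104): 10 bp
  [104,112): 8 bp
  [112,119): 7 bp
  [119,133): 14 bp
  [133,144): 11 bp
  [144,149): 5 bp
  [149,169): 20 bp
  [169,187): 18 bp
  [187,194): 7 bp
  [194,203): 9 bp
  [203,211): 8 bp
  [211,218): 7 bp
  [218,226): 8 bp
  [226,237): 11 bp
  [237,251): 14 bp
  [251,262): 11 bp
  [262,269): 7 bp
  [269,278): 9 bp

[5,7,7,7,7,7,7,8,8,8,8,8,9,9,9,10,11,11,11,11,14,14,14,15,15,18,20]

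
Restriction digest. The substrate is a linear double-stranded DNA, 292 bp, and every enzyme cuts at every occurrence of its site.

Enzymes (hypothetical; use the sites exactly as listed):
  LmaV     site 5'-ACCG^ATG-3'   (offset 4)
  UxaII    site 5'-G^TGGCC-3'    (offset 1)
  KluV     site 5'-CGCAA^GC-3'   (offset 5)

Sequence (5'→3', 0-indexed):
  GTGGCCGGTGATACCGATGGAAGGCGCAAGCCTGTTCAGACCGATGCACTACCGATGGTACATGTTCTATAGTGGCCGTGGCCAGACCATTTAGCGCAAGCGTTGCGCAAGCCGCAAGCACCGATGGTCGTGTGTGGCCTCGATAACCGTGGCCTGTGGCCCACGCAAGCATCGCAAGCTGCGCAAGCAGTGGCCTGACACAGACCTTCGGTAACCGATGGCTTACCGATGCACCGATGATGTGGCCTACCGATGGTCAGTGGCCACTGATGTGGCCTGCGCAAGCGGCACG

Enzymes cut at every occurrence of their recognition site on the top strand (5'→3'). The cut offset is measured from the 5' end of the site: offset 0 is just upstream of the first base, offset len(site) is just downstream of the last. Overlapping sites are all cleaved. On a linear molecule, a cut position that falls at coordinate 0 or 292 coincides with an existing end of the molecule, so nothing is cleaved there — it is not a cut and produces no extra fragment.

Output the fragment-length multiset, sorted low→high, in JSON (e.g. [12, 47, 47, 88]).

Per-enzyme occurrences:
  LmaV ACCGATG/4: at [12, 39, 50, 119, 213, 224, 232, 248] ⇒ [16, 43, 54, 123, 217, 228, 236, 252]
  UxaII GTGGCC/1: at [0, 71, 77, 133, 148, 155, 189, 241, 259, 271] ⇒ [1, 72, 78, 134, 149, 156, 190, 242, 260, 272]
  KluV CGCAAGC/5: at [24, 94, 105, 112, 163, 172, 181, 279] ⇒ [29, 99, 110, 117, 168, 177, 186, 284]

Pooled cuts: [1, 16, 29, 43, 54, 72, 78, 99, 110, 117, 123, 134, 149, 156, 168, 177, 186, 190, 217, 228, 236, 242, 252, 260, 272, 284]

Fragments:
  [0,1): 1 bp
  [1,16): 15 bp
  [16,29): 13 bp
  [29,43): 14 bp
  [43,54): 11 bp
  [54,72): 18 bp
  [72,78): 6 bp
  [78,99): 21 bp
  [99,110): 11 bp
  [110,117): 7 bp
  [117,123): 6 bp
  [123,134): 11 bp
  [134,149): 15 bp
  [149,156): 7 bp
  [156,168): 12 bp
  [168,177): 9 bp
  [177,186): 9 bp
  [186,190): 4 bp
  [190,217): 27 bp
  [217,228): 11 bp
  [228,236): 8 bp
  [236,242): 6 bp
  [242,252): 10 bp
  [252,260): 8 bp
  [260,272): 12 bp
  [272,284): 12 bp
  [284,292): 8 bp

[1,4,6,6,6,7,7,8,8,8,9,9,10,11,11,11,11,12,12,12,13,14,15,15,18,21,27]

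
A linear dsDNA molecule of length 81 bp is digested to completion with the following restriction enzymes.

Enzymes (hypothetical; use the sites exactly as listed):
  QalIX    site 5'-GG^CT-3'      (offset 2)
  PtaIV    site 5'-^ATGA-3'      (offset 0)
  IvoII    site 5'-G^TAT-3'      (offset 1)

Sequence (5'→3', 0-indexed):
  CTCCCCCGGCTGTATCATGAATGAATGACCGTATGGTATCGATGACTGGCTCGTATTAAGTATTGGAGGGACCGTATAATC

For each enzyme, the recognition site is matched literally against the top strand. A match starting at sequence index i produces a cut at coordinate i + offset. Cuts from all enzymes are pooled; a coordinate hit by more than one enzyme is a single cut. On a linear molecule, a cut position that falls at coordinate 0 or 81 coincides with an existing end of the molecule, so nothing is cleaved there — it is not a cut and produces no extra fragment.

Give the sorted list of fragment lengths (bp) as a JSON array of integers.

[3,4,4,4,4,5,5,7,7,7,8,9,14]

Scan for sites:
  QalIX GGCT/2: at [7, 47] ⇒ [9, 49]
  PtaIV ATGA/0: at [16, 20, 24, 41] ⇒ [16, 20, 24, 41]
  IvoII GTAT/1: at [11, 30, 35, 52, 59, 73] ⇒ [12, 31, 36, 53, 60, 74]

Pooled cuts: [9, 12, 16, 20, 24, 31, 36, 41, 49, 53, 60, 74]

Fragment lengths:
  [0,9): 9 bp
  [9,12): 3 bp
  [12,16): 4 bp
  [16,20): 4 bp
  [20,24): 4 bp
  [24,31): 7 bp
  [31,36): 5 bp
  [36,41): 5 bp
  [41,49): 8 bp
  [49,53): 4 bp
  [53,60): 7 bp
  [60,74): 14 bp
  [74,81): 7 bp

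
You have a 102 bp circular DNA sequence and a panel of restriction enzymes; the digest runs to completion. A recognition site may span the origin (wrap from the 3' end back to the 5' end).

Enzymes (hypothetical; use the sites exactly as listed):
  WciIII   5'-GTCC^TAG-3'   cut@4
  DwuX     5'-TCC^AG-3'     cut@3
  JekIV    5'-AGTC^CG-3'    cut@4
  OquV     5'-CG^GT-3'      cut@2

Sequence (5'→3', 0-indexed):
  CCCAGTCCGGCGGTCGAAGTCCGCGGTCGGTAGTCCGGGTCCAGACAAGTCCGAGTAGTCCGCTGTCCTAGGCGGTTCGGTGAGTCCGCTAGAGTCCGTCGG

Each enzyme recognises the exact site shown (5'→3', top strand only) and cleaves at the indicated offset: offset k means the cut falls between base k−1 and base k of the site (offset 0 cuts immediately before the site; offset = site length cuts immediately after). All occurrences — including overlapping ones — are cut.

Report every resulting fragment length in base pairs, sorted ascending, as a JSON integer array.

Scan for sites:
  WciIII GTCCTAG/4: at [64] ⇒ [68]
  DwuX TCCAG/3: at [39] ⇒ [42]
  JekIV AGTCCG/4: at [3, 17, 31, 47, 56, 82, 92] ⇒ [7, 21, 35, 51, 60, 86, 96]
  OquV CGGT/2: at [10, 23, 27, 72, 77] ⇒ [12, 25, 29, 74, 79]

Pooled cuts: [7, 12, 21, 25, 29, 35, 42, 51, 60, 68, 74, 79, 86, 96]

Fragment lengths:
  7→12: 5 bp
  12→21: 9 bp
  21→25: 4 bp
  25→29: 4 bp
  29→35: 6 bp
  35→42: 7 bp
  42→51: 9 bp
  51→60: 9 bp
  60→68: 8 bp
  68→74: 6 bp
  74→79: 5 bp
  79→86: 7 bp
  86→96: 10 bp
  96→7 (wrap): 102-96+7 = 13 bp

[4,4,5,5,6,6,7,7,8,9,9,9,10,13]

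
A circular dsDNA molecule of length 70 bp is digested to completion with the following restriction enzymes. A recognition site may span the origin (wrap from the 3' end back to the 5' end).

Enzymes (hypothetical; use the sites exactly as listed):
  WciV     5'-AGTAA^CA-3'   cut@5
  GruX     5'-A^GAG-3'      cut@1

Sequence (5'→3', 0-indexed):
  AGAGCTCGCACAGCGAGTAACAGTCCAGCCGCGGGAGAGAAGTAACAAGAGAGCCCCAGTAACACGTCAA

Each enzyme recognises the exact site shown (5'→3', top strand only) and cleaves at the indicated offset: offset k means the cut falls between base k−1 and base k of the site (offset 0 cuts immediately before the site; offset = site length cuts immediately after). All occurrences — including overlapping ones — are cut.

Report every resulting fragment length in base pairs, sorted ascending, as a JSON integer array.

[2,3,9,9,12,16,19]

Scan for sites:
  WciV AGTAACA/5: at [15, 40, 57] ⇒ [20, 45, 62]
  GruX AGAG/1: at [0, 35, 47, 49] ⇒ [1, 36, 48, 50]

Pooled cuts: [1, 20, 36, 45, 48, 50, 62]

Fragment lengths:
  1→20: 19 bp
  20→36: 16 bp
  36→45: 9 bp
  45→48: 3 bp
  48→50: 2 bp
  50→62: 12 bp
  62→1 (wrap): 70-62+1 = 9 bp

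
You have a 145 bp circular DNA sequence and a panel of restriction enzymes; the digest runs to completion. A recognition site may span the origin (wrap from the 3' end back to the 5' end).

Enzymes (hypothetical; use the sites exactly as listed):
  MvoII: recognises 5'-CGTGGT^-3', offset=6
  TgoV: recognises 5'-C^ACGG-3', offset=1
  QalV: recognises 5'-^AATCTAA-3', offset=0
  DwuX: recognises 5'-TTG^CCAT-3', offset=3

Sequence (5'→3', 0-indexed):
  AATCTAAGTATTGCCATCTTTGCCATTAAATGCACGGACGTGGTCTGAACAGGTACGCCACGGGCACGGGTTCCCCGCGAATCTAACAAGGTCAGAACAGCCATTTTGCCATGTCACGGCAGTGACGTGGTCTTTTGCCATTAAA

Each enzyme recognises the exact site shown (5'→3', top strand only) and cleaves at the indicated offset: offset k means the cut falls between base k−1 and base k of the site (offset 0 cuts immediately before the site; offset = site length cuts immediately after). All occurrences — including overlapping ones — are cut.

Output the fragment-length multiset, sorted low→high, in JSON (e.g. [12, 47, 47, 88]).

[6,6,7,8,9,11,11,13,14,15,16,29]

Site scan:
  MvoII (CGTGGT, off=6): starts [38, 125] → cuts [44, 131]
  TgoV (CACGG, off=1): starts [32, 58, 64, 114] → cuts [33, 59, 65, 115]
  QalV (AATCTAA, off=0): starts [0, 79] → cuts [0, 79]
  DwuX (TTGCCAT, off=3): starts [10, 19, 105, 134] → cuts [13, 22, 108, 137]

All cut coordinates (distinct, sorted): [0, 13, 22, 33, 44, 59, 65, 79, 108, 115, 131, 137]

Fragment lengths:
  0→13: 13 bp
  13→22: 9 bp
  22→33: 11 bp
  33→44: 11 bp
  44→59: 15 bp
  59→65: 6 bp
  65→79: 14 bp
  79→108: 29 bp
  108→115: 7 bp
  115→131: 16 bp
  131→137: 6 bp
  137→0 (wrap): 145-137+0 = 8 bp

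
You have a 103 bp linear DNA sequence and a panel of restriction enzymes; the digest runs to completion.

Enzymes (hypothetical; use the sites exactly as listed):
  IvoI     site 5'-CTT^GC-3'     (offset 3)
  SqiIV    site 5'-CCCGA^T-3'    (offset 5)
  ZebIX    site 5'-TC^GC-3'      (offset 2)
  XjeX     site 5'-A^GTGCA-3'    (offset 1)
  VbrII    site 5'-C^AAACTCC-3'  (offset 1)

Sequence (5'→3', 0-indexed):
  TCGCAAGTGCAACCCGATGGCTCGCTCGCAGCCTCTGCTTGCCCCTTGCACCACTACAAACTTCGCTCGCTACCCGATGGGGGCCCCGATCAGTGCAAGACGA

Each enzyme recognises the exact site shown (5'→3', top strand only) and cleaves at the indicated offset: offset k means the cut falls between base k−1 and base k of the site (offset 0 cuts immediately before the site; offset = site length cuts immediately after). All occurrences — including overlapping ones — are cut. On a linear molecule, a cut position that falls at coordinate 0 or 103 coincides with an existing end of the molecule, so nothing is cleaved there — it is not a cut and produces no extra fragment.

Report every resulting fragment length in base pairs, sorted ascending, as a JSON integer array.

[2,3,4,4,4,6,7,9,11,11,12,13,17]

Per-enzyme occurrences:
  IvoI (CTTGC, off=3): starts [37, 44] → cuts [40, 47]
  SqiIV (CCCGAT, off=5): starts [12, 72, 84] → cuts [17, 77, 89]
  ZebIX (TCGC, off=2): starts [0, 21, 25, 62, 66] → cuts [2, 23, 27, 64, 68]
  XjeX (AGTGCA, off=1): starts [5, 91] → cuts [6, 92]
  VbrII (CAAACTCC, off=1): no sites

All cut coordinates (distinct, sorted): [2, 6, 17, 23, 27, 40, 47, 64, 68, 77, 89, 92]

Fragment lengths:
  [0,2): 2 bp
  [2,6): 4 bp
  [6,17): 11 bp
  [17,23): 6 bp
  [23,27): 4 bp
  [27,40): 13 bp
  [40,47): 7 bp
  [47,64): 17 bp
  [64,68): 4 bp
  [68,77): 9 bp
  [77,89): 12 bp
  [89,92): 3 bp
  [92,103): 11 bp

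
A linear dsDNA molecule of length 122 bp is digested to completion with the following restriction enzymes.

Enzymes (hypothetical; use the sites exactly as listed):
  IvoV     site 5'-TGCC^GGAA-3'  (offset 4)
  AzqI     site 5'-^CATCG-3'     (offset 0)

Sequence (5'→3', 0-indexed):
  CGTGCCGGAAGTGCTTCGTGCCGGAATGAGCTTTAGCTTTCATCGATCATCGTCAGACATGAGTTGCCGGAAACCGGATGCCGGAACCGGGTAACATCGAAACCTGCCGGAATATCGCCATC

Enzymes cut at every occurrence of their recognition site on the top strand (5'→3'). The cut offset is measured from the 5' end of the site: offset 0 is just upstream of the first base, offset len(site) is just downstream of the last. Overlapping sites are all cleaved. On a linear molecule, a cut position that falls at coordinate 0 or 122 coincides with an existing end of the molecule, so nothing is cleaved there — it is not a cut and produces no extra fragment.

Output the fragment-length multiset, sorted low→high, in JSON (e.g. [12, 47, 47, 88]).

[6,7,12,14,14,14,16,18,21]

Site scan:
  IvoV (TGCCGGAA, off=4): starts [2, 18, 64, 78, 104] → cuts [6, 22, 68, 82, 108]
  AzqI (CATCG, off=0): starts [40, 47, 94] → cuts [40, 47, 94]

All cut coordinates (distinct, sorted): [6, 22, 40, 47, 68, 82, 94, 108]

Fragments:
  [0,6): 6 bp
  [6,22): 16 bp
  [22,40): 18 bp
  [40,47): 7 bp
  [47,68): 21 bp
  [68,82): 14 bp
  [82,94): 12 bp
  [94,108): 14 bp
  [108,122): 14 bp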